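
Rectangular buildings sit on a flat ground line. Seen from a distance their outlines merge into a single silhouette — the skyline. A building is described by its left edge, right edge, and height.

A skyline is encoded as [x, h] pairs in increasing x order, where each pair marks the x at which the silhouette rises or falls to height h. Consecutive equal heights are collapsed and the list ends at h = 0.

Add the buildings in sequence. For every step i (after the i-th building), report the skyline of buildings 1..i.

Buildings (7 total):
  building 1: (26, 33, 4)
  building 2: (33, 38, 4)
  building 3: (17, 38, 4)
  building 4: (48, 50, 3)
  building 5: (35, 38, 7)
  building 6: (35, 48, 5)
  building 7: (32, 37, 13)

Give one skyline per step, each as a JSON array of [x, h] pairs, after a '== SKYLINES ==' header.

== SKYLINES ==
[[26,4],[33,0]]
[[26,4],[38,0]]
[[17,4],[38,0]]
[[17,4],[38,0],[48,3],[50,0]]
[[17,4],[35,7],[38,0],[48,3],[50,0]]
[[17,4],[35,7],[38,5],[48,3],[50,0]]
[[17,4],[32,13],[37,7],[38,5],[48,3],[50,0]]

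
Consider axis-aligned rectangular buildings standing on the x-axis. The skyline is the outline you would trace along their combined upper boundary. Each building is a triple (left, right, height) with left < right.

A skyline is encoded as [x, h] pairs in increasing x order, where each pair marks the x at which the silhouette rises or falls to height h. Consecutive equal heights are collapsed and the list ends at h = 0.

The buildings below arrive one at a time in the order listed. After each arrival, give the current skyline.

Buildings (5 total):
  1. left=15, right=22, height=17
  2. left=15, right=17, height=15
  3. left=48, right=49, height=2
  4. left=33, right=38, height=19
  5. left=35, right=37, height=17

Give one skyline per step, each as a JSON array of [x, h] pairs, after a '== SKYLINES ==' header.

== SKYLINES ==
[[15,17],[22,0]]
[[15,17],[22,0]]
[[15,17],[22,0],[48,2],[49,0]]
[[15,17],[22,0],[33,19],[38,0],[48,2],[49,0]]
[[15,17],[22,0],[33,19],[38,0],[48,2],[49,0]]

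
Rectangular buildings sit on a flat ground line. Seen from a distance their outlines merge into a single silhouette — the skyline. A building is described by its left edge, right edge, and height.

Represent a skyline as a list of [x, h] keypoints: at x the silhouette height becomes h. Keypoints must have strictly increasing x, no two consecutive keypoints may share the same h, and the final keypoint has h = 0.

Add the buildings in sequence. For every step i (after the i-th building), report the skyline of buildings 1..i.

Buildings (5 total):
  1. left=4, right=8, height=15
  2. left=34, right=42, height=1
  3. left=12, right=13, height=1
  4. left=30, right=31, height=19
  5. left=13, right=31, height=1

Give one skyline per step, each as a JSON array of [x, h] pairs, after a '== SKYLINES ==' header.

== SKYLINES ==
[[4,15],[8,0]]
[[4,15],[8,0],[34,1],[42,0]]
[[4,15],[8,0],[12,1],[13,0],[34,1],[42,0]]
[[4,15],[8,0],[12,1],[13,0],[30,19],[31,0],[34,1],[42,0]]
[[4,15],[8,0],[12,1],[30,19],[31,0],[34,1],[42,0]]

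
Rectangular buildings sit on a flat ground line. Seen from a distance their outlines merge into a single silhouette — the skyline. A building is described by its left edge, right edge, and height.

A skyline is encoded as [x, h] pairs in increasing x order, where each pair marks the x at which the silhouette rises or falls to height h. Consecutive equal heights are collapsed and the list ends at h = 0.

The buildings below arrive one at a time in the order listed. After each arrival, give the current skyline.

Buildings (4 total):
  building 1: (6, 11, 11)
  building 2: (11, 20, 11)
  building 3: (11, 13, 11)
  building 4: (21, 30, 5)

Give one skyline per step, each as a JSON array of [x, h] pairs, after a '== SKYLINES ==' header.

== SKYLINES ==
[[6,11],[11,0]]
[[6,11],[20,0]]
[[6,11],[20,0]]
[[6,11],[20,0],[21,5],[30,0]]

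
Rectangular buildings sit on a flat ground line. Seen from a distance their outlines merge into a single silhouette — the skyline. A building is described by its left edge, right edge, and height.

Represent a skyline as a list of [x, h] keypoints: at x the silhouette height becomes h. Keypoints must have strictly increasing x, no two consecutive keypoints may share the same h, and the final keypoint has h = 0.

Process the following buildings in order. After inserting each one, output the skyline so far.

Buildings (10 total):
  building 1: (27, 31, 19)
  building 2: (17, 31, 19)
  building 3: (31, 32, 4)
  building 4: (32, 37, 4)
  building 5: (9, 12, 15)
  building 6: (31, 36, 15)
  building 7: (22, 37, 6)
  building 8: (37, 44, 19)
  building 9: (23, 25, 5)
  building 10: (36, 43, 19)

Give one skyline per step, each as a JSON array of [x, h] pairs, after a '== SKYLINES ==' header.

== SKYLINES ==
[[27,19],[31,0]]
[[17,19],[31,0]]
[[17,19],[31,4],[32,0]]
[[17,19],[31,4],[37,0]]
[[9,15],[12,0],[17,19],[31,4],[37,0]]
[[9,15],[12,0],[17,19],[31,15],[36,4],[37,0]]
[[9,15],[12,0],[17,19],[31,15],[36,6],[37,0]]
[[9,15],[12,0],[17,19],[31,15],[36,6],[37,19],[44,0]]
[[9,15],[12,0],[17,19],[31,15],[36,6],[37,19],[44,0]]
[[9,15],[12,0],[17,19],[31,15],[36,19],[44,0]]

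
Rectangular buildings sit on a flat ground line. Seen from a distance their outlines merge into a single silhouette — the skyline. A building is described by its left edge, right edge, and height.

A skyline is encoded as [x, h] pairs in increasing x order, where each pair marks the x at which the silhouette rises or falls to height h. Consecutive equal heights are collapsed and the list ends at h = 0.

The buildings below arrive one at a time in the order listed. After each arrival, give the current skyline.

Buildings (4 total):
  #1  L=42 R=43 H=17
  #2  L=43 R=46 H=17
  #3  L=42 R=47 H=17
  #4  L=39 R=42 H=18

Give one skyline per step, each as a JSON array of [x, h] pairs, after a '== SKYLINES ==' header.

== SKYLINES ==
[[42,17],[43,0]]
[[42,17],[46,0]]
[[42,17],[47,0]]
[[39,18],[42,17],[47,0]]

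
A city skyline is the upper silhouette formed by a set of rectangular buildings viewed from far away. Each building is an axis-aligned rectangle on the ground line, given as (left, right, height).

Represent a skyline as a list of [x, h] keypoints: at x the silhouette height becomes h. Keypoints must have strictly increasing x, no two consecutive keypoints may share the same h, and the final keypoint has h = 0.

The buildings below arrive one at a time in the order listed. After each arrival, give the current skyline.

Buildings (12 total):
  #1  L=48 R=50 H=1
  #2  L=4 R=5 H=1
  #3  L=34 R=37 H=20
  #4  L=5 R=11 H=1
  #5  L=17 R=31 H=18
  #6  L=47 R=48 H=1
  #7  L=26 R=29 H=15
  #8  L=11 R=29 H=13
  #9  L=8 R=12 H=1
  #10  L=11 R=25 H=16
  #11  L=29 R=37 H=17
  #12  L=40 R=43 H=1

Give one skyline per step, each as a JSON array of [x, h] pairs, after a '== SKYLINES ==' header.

== SKYLINES ==
[[48,1],[50,0]]
[[4,1],[5,0],[48,1],[50,0]]
[[4,1],[5,0],[34,20],[37,0],[48,1],[50,0]]
[[4,1],[11,0],[34,20],[37,0],[48,1],[50,0]]
[[4,1],[11,0],[17,18],[31,0],[34,20],[37,0],[48,1],[50,0]]
[[4,1],[11,0],[17,18],[31,0],[34,20],[37,0],[47,1],[50,0]]
[[4,1],[11,0],[17,18],[31,0],[34,20],[37,0],[47,1],[50,0]]
[[4,1],[11,13],[17,18],[31,0],[34,20],[37,0],[47,1],[50,0]]
[[4,1],[11,13],[17,18],[31,0],[34,20],[37,0],[47,1],[50,0]]
[[4,1],[11,16],[17,18],[31,0],[34,20],[37,0],[47,1],[50,0]]
[[4,1],[11,16],[17,18],[31,17],[34,20],[37,0],[47,1],[50,0]]
[[4,1],[11,16],[17,18],[31,17],[34,20],[37,0],[40,1],[43,0],[47,1],[50,0]]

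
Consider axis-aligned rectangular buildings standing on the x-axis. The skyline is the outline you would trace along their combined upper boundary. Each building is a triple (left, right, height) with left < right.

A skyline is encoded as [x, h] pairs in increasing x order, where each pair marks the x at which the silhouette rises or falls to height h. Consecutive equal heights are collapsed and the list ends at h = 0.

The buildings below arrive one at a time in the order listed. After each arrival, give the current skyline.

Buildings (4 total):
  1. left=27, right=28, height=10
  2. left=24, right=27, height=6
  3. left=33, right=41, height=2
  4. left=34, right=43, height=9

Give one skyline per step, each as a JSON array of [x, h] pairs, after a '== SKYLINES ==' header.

== SKYLINES ==
[[27,10],[28,0]]
[[24,6],[27,10],[28,0]]
[[24,6],[27,10],[28,0],[33,2],[41,0]]
[[24,6],[27,10],[28,0],[33,2],[34,9],[43,0]]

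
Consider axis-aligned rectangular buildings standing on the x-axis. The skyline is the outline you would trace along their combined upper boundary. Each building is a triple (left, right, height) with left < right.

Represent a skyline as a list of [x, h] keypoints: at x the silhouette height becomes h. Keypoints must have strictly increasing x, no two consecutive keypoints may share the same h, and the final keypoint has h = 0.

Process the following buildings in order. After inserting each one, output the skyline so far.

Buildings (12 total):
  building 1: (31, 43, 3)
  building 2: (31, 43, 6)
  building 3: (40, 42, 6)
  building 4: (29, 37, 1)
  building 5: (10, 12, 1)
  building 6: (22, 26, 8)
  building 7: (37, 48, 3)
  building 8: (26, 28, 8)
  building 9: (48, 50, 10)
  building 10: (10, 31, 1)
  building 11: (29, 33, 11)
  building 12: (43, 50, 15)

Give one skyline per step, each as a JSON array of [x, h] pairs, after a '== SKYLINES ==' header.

== SKYLINES ==
[[31,3],[43,0]]
[[31,6],[43,0]]
[[31,6],[43,0]]
[[29,1],[31,6],[43,0]]
[[10,1],[12,0],[29,1],[31,6],[43,0]]
[[10,1],[12,0],[22,8],[26,0],[29,1],[31,6],[43,0]]
[[10,1],[12,0],[22,8],[26,0],[29,1],[31,6],[43,3],[48,0]]
[[10,1],[12,0],[22,8],[28,0],[29,1],[31,6],[43,3],[48,0]]
[[10,1],[12,0],[22,8],[28,0],[29,1],[31,6],[43,3],[48,10],[50,0]]
[[10,1],[22,8],[28,1],[31,6],[43,3],[48,10],[50,0]]
[[10,1],[22,8],[28,1],[29,11],[33,6],[43,3],[48,10],[50,0]]
[[10,1],[22,8],[28,1],[29,11],[33,6],[43,15],[50,0]]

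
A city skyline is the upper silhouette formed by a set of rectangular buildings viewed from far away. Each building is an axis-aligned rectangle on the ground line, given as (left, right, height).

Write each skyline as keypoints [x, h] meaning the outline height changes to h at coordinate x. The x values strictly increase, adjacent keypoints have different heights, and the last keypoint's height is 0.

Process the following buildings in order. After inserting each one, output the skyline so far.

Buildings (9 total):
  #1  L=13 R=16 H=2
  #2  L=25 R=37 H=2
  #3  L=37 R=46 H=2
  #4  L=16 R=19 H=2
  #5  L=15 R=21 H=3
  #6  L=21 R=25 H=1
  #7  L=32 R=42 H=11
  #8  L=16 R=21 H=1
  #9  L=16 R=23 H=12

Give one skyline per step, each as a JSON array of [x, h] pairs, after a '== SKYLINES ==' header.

== SKYLINES ==
[[13,2],[16,0]]
[[13,2],[16,0],[25,2],[37,0]]
[[13,2],[16,0],[25,2],[46,0]]
[[13,2],[19,0],[25,2],[46,0]]
[[13,2],[15,3],[21,0],[25,2],[46,0]]
[[13,2],[15,3],[21,1],[25,2],[46,0]]
[[13,2],[15,3],[21,1],[25,2],[32,11],[42,2],[46,0]]
[[13,2],[15,3],[21,1],[25,2],[32,11],[42,2],[46,0]]
[[13,2],[15,3],[16,12],[23,1],[25,2],[32,11],[42,2],[46,0]]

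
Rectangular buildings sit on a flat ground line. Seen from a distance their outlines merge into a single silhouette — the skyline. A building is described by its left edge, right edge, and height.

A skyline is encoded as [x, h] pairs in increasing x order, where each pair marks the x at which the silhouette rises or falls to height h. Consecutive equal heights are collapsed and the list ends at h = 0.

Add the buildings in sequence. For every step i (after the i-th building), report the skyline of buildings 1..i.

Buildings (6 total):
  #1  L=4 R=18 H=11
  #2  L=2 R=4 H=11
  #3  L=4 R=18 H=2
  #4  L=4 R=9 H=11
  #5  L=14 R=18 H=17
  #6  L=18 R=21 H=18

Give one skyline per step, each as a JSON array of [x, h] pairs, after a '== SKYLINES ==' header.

== SKYLINES ==
[[4,11],[18,0]]
[[2,11],[18,0]]
[[2,11],[18,0]]
[[2,11],[18,0]]
[[2,11],[14,17],[18,0]]
[[2,11],[14,17],[18,18],[21,0]]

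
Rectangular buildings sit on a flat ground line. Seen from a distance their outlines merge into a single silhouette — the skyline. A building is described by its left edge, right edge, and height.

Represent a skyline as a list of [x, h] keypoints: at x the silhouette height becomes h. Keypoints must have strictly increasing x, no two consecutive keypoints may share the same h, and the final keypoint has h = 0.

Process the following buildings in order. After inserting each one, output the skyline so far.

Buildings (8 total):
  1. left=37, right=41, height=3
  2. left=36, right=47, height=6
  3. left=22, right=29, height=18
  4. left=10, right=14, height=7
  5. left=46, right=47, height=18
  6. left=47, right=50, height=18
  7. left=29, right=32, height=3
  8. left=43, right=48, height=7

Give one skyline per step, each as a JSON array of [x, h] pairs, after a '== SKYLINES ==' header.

== SKYLINES ==
[[37,3],[41,0]]
[[36,6],[47,0]]
[[22,18],[29,0],[36,6],[47,0]]
[[10,7],[14,0],[22,18],[29,0],[36,6],[47,0]]
[[10,7],[14,0],[22,18],[29,0],[36,6],[46,18],[47,0]]
[[10,7],[14,0],[22,18],[29,0],[36,6],[46,18],[50,0]]
[[10,7],[14,0],[22,18],[29,3],[32,0],[36,6],[46,18],[50,0]]
[[10,7],[14,0],[22,18],[29,3],[32,0],[36,6],[43,7],[46,18],[50,0]]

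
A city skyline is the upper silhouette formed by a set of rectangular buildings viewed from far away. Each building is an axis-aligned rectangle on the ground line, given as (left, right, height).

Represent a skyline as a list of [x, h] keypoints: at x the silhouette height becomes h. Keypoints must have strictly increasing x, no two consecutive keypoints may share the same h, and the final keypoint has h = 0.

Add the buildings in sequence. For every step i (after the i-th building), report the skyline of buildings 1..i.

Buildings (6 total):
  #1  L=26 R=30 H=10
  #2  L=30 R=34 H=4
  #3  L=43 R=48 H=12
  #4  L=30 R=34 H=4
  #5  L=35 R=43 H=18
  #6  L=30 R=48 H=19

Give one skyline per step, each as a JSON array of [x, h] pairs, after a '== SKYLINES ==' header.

== SKYLINES ==
[[26,10],[30,0]]
[[26,10],[30,4],[34,0]]
[[26,10],[30,4],[34,0],[43,12],[48,0]]
[[26,10],[30,4],[34,0],[43,12],[48,0]]
[[26,10],[30,4],[34,0],[35,18],[43,12],[48,0]]
[[26,10],[30,19],[48,0]]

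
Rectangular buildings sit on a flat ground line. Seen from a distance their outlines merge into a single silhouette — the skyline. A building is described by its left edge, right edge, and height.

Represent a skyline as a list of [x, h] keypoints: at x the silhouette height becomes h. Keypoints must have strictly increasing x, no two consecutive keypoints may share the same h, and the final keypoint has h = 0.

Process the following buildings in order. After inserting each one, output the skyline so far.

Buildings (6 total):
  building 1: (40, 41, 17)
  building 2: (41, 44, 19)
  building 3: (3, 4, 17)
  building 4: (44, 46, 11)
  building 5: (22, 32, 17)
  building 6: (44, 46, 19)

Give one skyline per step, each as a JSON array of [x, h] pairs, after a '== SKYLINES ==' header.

== SKYLINES ==
[[40,17],[41,0]]
[[40,17],[41,19],[44,0]]
[[3,17],[4,0],[40,17],[41,19],[44,0]]
[[3,17],[4,0],[40,17],[41,19],[44,11],[46,0]]
[[3,17],[4,0],[22,17],[32,0],[40,17],[41,19],[44,11],[46,0]]
[[3,17],[4,0],[22,17],[32,0],[40,17],[41,19],[46,0]]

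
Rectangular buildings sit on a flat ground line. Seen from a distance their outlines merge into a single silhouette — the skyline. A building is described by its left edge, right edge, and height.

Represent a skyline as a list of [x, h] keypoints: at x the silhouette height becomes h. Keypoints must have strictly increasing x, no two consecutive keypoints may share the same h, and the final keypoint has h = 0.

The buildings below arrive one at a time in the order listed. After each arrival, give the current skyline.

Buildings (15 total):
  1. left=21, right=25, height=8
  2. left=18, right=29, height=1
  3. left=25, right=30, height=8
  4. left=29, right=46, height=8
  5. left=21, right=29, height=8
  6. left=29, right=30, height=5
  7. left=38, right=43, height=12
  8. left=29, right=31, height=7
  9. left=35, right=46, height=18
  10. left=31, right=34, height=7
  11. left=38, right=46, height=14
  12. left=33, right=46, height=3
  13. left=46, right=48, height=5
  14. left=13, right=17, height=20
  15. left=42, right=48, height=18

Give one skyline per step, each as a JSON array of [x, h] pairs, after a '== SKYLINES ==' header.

== SKYLINES ==
[[21,8],[25,0]]
[[18,1],[21,8],[25,1],[29,0]]
[[18,1],[21,8],[30,0]]
[[18,1],[21,8],[46,0]]
[[18,1],[21,8],[46,0]]
[[18,1],[21,8],[46,0]]
[[18,1],[21,8],[38,12],[43,8],[46,0]]
[[18,1],[21,8],[38,12],[43,8],[46,0]]
[[18,1],[21,8],[35,18],[46,0]]
[[18,1],[21,8],[35,18],[46,0]]
[[18,1],[21,8],[35,18],[46,0]]
[[18,1],[21,8],[35,18],[46,0]]
[[18,1],[21,8],[35,18],[46,5],[48,0]]
[[13,20],[17,0],[18,1],[21,8],[35,18],[46,5],[48,0]]
[[13,20],[17,0],[18,1],[21,8],[35,18],[48,0]]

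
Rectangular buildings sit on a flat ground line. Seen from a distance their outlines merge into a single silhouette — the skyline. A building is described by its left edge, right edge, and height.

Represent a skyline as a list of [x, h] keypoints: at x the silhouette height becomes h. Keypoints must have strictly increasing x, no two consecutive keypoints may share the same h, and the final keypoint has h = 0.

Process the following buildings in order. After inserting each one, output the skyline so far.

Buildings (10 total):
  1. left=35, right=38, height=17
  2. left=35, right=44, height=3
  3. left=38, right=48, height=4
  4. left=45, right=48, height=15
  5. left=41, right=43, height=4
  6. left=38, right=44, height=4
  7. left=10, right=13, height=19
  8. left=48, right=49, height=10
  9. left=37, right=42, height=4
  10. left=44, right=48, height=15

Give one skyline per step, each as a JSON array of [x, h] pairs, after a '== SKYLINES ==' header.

== SKYLINES ==
[[35,17],[38,0]]
[[35,17],[38,3],[44,0]]
[[35,17],[38,4],[48,0]]
[[35,17],[38,4],[45,15],[48,0]]
[[35,17],[38,4],[45,15],[48,0]]
[[35,17],[38,4],[45,15],[48,0]]
[[10,19],[13,0],[35,17],[38,4],[45,15],[48,0]]
[[10,19],[13,0],[35,17],[38,4],[45,15],[48,10],[49,0]]
[[10,19],[13,0],[35,17],[38,4],[45,15],[48,10],[49,0]]
[[10,19],[13,0],[35,17],[38,4],[44,15],[48,10],[49,0]]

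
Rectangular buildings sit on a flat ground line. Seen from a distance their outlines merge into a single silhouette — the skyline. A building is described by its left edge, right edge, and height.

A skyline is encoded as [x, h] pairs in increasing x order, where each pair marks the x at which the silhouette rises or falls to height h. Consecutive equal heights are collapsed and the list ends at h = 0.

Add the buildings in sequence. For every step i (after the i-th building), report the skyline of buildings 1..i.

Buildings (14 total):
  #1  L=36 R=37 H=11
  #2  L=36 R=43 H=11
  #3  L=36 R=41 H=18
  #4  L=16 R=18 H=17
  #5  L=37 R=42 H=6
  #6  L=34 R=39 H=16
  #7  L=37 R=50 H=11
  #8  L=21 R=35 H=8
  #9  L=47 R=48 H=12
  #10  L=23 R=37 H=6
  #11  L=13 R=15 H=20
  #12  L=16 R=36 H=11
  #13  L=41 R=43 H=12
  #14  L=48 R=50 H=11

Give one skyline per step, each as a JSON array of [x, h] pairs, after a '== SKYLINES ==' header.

== SKYLINES ==
[[36,11],[37,0]]
[[36,11],[43,0]]
[[36,18],[41,11],[43,0]]
[[16,17],[18,0],[36,18],[41,11],[43,0]]
[[16,17],[18,0],[36,18],[41,11],[43,0]]
[[16,17],[18,0],[34,16],[36,18],[41,11],[43,0]]
[[16,17],[18,0],[34,16],[36,18],[41,11],[50,0]]
[[16,17],[18,0],[21,8],[34,16],[36,18],[41,11],[50,0]]
[[16,17],[18,0],[21,8],[34,16],[36,18],[41,11],[47,12],[48,11],[50,0]]
[[16,17],[18,0],[21,8],[34,16],[36,18],[41,11],[47,12],[48,11],[50,0]]
[[13,20],[15,0],[16,17],[18,0],[21,8],[34,16],[36,18],[41,11],[47,12],[48,11],[50,0]]
[[13,20],[15,0],[16,17],[18,11],[34,16],[36,18],[41,11],[47,12],[48,11],[50,0]]
[[13,20],[15,0],[16,17],[18,11],[34,16],[36,18],[41,12],[43,11],[47,12],[48,11],[50,0]]
[[13,20],[15,0],[16,17],[18,11],[34,16],[36,18],[41,12],[43,11],[47,12],[48,11],[50,0]]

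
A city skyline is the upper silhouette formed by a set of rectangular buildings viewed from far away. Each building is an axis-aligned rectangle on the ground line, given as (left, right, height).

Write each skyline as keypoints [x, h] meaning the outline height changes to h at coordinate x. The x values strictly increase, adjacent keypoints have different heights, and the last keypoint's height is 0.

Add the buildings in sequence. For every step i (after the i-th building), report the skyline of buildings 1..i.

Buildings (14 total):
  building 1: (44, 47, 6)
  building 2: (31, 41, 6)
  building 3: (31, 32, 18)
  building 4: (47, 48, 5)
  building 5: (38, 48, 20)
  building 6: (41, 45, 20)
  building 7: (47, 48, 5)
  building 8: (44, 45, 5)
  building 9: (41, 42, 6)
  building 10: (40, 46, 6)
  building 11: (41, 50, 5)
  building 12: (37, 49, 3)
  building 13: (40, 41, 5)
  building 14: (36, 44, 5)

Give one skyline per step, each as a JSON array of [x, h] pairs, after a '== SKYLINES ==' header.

== SKYLINES ==
[[44,6],[47,0]]
[[31,6],[41,0],[44,6],[47,0]]
[[31,18],[32,6],[41,0],[44,6],[47,0]]
[[31,18],[32,6],[41,0],[44,6],[47,5],[48,0]]
[[31,18],[32,6],[38,20],[48,0]]
[[31,18],[32,6],[38,20],[48,0]]
[[31,18],[32,6],[38,20],[48,0]]
[[31,18],[32,6],[38,20],[48,0]]
[[31,18],[32,6],[38,20],[48,0]]
[[31,18],[32,6],[38,20],[48,0]]
[[31,18],[32,6],[38,20],[48,5],[50,0]]
[[31,18],[32,6],[38,20],[48,5],[50,0]]
[[31,18],[32,6],[38,20],[48,5],[50,0]]
[[31,18],[32,6],[38,20],[48,5],[50,0]]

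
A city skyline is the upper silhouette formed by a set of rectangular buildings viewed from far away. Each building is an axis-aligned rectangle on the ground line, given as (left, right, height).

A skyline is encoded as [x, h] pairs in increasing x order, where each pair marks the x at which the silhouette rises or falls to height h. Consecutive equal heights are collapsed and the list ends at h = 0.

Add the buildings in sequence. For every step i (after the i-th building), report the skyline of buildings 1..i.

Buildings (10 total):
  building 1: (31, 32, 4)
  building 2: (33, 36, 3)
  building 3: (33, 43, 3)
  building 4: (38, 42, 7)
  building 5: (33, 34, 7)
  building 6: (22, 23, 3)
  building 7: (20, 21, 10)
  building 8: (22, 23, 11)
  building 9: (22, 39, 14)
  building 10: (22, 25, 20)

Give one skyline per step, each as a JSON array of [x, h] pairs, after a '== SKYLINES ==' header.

== SKYLINES ==
[[31,4],[32,0]]
[[31,4],[32,0],[33,3],[36,0]]
[[31,4],[32,0],[33,3],[43,0]]
[[31,4],[32,0],[33,3],[38,7],[42,3],[43,0]]
[[31,4],[32,0],[33,7],[34,3],[38,7],[42,3],[43,0]]
[[22,3],[23,0],[31,4],[32,0],[33,7],[34,3],[38,7],[42,3],[43,0]]
[[20,10],[21,0],[22,3],[23,0],[31,4],[32,0],[33,7],[34,3],[38,7],[42,3],[43,0]]
[[20,10],[21,0],[22,11],[23,0],[31,4],[32,0],[33,7],[34,3],[38,7],[42,3],[43,0]]
[[20,10],[21,0],[22,14],[39,7],[42,3],[43,0]]
[[20,10],[21,0],[22,20],[25,14],[39,7],[42,3],[43,0]]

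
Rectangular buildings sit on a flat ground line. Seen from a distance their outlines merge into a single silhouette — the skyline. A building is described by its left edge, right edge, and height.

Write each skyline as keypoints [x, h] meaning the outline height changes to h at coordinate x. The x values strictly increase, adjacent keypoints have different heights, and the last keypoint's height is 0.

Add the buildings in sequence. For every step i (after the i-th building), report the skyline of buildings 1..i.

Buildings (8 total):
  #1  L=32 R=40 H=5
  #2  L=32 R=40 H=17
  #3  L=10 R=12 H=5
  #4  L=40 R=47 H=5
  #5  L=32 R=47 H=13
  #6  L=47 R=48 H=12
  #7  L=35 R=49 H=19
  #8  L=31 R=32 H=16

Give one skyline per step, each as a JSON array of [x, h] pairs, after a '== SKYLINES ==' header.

== SKYLINES ==
[[32,5],[40,0]]
[[32,17],[40,0]]
[[10,5],[12,0],[32,17],[40,0]]
[[10,5],[12,0],[32,17],[40,5],[47,0]]
[[10,5],[12,0],[32,17],[40,13],[47,0]]
[[10,5],[12,0],[32,17],[40,13],[47,12],[48,0]]
[[10,5],[12,0],[32,17],[35,19],[49,0]]
[[10,5],[12,0],[31,16],[32,17],[35,19],[49,0]]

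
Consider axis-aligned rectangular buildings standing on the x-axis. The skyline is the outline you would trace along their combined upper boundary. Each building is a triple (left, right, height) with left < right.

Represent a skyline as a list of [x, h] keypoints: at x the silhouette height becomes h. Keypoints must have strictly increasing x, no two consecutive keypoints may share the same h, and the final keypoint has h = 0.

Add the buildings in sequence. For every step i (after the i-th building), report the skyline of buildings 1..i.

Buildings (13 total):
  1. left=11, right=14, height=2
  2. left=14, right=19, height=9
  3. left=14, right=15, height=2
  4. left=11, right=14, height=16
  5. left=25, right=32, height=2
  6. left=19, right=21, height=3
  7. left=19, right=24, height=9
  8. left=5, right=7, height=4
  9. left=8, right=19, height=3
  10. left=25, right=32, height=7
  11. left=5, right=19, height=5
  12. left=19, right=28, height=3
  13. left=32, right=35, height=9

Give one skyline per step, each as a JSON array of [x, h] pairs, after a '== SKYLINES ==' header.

== SKYLINES ==
[[11,2],[14,0]]
[[11,2],[14,9],[19,0]]
[[11,2],[14,9],[19,0]]
[[11,16],[14,9],[19,0]]
[[11,16],[14,9],[19,0],[25,2],[32,0]]
[[11,16],[14,9],[19,3],[21,0],[25,2],[32,0]]
[[11,16],[14,9],[24,0],[25,2],[32,0]]
[[5,4],[7,0],[11,16],[14,9],[24,0],[25,2],[32,0]]
[[5,4],[7,0],[8,3],[11,16],[14,9],[24,0],[25,2],[32,0]]
[[5,4],[7,0],[8,3],[11,16],[14,9],[24,0],[25,7],[32,0]]
[[5,5],[11,16],[14,9],[24,0],[25,7],[32,0]]
[[5,5],[11,16],[14,9],[24,3],[25,7],[32,0]]
[[5,5],[11,16],[14,9],[24,3],[25,7],[32,9],[35,0]]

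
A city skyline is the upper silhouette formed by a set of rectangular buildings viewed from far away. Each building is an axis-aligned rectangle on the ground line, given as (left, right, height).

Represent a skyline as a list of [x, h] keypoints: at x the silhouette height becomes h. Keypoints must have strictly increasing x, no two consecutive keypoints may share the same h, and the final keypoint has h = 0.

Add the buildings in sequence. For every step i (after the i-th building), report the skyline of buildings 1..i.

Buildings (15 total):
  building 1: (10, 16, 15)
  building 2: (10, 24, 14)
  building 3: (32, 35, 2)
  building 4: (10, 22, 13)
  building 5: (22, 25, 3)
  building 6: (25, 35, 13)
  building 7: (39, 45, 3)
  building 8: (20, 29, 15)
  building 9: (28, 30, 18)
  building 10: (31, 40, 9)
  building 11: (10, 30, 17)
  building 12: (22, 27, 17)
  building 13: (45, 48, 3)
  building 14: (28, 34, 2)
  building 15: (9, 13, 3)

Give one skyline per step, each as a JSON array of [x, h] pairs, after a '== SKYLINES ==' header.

== SKYLINES ==
[[10,15],[16,0]]
[[10,15],[16,14],[24,0]]
[[10,15],[16,14],[24,0],[32,2],[35,0]]
[[10,15],[16,14],[24,0],[32,2],[35,0]]
[[10,15],[16,14],[24,3],[25,0],[32,2],[35,0]]
[[10,15],[16,14],[24,3],[25,13],[35,0]]
[[10,15],[16,14],[24,3],[25,13],[35,0],[39,3],[45,0]]
[[10,15],[16,14],[20,15],[29,13],[35,0],[39,3],[45,0]]
[[10,15],[16,14],[20,15],[28,18],[30,13],[35,0],[39,3],[45,0]]
[[10,15],[16,14],[20,15],[28,18],[30,13],[35,9],[40,3],[45,0]]
[[10,17],[28,18],[30,13],[35,9],[40,3],[45,0]]
[[10,17],[28,18],[30,13],[35,9],[40,3],[45,0]]
[[10,17],[28,18],[30,13],[35,9],[40,3],[48,0]]
[[10,17],[28,18],[30,13],[35,9],[40,3],[48,0]]
[[9,3],[10,17],[28,18],[30,13],[35,9],[40,3],[48,0]]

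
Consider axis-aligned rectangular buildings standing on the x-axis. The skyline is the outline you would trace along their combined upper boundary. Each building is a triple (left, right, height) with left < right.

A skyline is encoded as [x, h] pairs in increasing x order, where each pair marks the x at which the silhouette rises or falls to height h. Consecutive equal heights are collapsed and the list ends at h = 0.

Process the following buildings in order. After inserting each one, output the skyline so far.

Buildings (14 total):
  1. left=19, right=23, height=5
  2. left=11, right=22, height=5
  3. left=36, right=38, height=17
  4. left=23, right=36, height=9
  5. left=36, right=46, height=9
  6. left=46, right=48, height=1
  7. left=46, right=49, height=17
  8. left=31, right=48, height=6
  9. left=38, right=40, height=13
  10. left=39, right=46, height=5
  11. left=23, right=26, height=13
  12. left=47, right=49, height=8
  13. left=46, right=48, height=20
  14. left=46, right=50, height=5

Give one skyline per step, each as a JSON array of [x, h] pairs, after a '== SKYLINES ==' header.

== SKYLINES ==
[[19,5],[23,0]]
[[11,5],[23,0]]
[[11,5],[23,0],[36,17],[38,0]]
[[11,5],[23,9],[36,17],[38,0]]
[[11,5],[23,9],[36,17],[38,9],[46,0]]
[[11,5],[23,9],[36,17],[38,9],[46,1],[48,0]]
[[11,5],[23,9],[36,17],[38,9],[46,17],[49,0]]
[[11,5],[23,9],[36,17],[38,9],[46,17],[49,0]]
[[11,5],[23,9],[36,17],[38,13],[40,9],[46,17],[49,0]]
[[11,5],[23,9],[36,17],[38,13],[40,9],[46,17],[49,0]]
[[11,5],[23,13],[26,9],[36,17],[38,13],[40,9],[46,17],[49,0]]
[[11,5],[23,13],[26,9],[36,17],[38,13],[40,9],[46,17],[49,0]]
[[11,5],[23,13],[26,9],[36,17],[38,13],[40,9],[46,20],[48,17],[49,0]]
[[11,5],[23,13],[26,9],[36,17],[38,13],[40,9],[46,20],[48,17],[49,5],[50,0]]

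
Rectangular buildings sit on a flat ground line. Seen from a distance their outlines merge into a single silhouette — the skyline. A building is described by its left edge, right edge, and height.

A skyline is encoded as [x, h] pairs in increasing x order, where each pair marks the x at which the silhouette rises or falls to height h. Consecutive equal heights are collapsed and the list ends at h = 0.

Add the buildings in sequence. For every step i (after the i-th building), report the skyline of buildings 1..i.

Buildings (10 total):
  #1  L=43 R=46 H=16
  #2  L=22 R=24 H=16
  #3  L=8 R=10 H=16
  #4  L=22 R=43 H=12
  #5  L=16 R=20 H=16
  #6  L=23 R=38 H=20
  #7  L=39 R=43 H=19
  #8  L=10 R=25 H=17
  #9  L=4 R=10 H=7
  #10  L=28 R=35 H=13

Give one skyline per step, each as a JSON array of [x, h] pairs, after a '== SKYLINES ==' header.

== SKYLINES ==
[[43,16],[46,0]]
[[22,16],[24,0],[43,16],[46,0]]
[[8,16],[10,0],[22,16],[24,0],[43,16],[46,0]]
[[8,16],[10,0],[22,16],[24,12],[43,16],[46,0]]
[[8,16],[10,0],[16,16],[20,0],[22,16],[24,12],[43,16],[46,0]]
[[8,16],[10,0],[16,16],[20,0],[22,16],[23,20],[38,12],[43,16],[46,0]]
[[8,16],[10,0],[16,16],[20,0],[22,16],[23,20],[38,12],[39,19],[43,16],[46,0]]
[[8,16],[10,17],[23,20],[38,12],[39,19],[43,16],[46,0]]
[[4,7],[8,16],[10,17],[23,20],[38,12],[39,19],[43,16],[46,0]]
[[4,7],[8,16],[10,17],[23,20],[38,12],[39,19],[43,16],[46,0]]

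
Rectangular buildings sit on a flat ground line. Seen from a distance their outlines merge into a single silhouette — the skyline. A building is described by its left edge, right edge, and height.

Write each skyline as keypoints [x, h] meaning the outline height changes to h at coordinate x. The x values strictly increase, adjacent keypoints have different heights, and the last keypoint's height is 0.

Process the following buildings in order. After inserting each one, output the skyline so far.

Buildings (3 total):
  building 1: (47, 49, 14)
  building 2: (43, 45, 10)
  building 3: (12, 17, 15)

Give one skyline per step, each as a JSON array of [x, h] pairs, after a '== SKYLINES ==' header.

== SKYLINES ==
[[47,14],[49,0]]
[[43,10],[45,0],[47,14],[49,0]]
[[12,15],[17,0],[43,10],[45,0],[47,14],[49,0]]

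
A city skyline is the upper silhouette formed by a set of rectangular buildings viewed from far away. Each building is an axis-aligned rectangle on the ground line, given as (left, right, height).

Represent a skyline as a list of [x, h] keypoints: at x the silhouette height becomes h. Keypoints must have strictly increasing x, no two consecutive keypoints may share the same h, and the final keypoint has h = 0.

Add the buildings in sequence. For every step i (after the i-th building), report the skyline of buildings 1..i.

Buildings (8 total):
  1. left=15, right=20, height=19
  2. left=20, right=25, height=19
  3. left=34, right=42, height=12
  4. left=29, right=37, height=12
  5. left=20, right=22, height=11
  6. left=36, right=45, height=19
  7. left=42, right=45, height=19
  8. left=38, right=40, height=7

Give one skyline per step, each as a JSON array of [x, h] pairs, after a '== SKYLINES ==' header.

== SKYLINES ==
[[15,19],[20,0]]
[[15,19],[25,0]]
[[15,19],[25,0],[34,12],[42,0]]
[[15,19],[25,0],[29,12],[42,0]]
[[15,19],[25,0],[29,12],[42,0]]
[[15,19],[25,0],[29,12],[36,19],[45,0]]
[[15,19],[25,0],[29,12],[36,19],[45,0]]
[[15,19],[25,0],[29,12],[36,19],[45,0]]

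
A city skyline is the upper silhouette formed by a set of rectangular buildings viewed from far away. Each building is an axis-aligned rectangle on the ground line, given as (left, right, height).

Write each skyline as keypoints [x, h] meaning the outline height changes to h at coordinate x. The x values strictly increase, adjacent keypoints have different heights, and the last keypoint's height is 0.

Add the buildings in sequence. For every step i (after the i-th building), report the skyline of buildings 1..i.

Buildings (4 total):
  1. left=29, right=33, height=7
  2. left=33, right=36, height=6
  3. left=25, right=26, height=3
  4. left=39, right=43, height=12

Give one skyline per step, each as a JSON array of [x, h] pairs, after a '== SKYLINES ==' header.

== SKYLINES ==
[[29,7],[33,0]]
[[29,7],[33,6],[36,0]]
[[25,3],[26,0],[29,7],[33,6],[36,0]]
[[25,3],[26,0],[29,7],[33,6],[36,0],[39,12],[43,0]]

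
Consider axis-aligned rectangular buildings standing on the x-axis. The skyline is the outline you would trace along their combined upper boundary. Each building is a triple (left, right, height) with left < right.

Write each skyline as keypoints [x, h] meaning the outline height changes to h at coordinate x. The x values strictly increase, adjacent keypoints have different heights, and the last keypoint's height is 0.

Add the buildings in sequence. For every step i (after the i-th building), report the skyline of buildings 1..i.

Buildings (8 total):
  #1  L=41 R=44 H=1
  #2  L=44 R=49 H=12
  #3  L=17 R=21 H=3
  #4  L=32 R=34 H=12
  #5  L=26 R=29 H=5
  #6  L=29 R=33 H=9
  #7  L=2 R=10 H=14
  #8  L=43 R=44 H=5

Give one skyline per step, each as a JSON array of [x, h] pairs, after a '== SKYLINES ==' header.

== SKYLINES ==
[[41,1],[44,0]]
[[41,1],[44,12],[49,0]]
[[17,3],[21,0],[41,1],[44,12],[49,0]]
[[17,3],[21,0],[32,12],[34,0],[41,1],[44,12],[49,0]]
[[17,3],[21,0],[26,5],[29,0],[32,12],[34,0],[41,1],[44,12],[49,0]]
[[17,3],[21,0],[26,5],[29,9],[32,12],[34,0],[41,1],[44,12],[49,0]]
[[2,14],[10,0],[17,3],[21,0],[26,5],[29,9],[32,12],[34,0],[41,1],[44,12],[49,0]]
[[2,14],[10,0],[17,3],[21,0],[26,5],[29,9],[32,12],[34,0],[41,1],[43,5],[44,12],[49,0]]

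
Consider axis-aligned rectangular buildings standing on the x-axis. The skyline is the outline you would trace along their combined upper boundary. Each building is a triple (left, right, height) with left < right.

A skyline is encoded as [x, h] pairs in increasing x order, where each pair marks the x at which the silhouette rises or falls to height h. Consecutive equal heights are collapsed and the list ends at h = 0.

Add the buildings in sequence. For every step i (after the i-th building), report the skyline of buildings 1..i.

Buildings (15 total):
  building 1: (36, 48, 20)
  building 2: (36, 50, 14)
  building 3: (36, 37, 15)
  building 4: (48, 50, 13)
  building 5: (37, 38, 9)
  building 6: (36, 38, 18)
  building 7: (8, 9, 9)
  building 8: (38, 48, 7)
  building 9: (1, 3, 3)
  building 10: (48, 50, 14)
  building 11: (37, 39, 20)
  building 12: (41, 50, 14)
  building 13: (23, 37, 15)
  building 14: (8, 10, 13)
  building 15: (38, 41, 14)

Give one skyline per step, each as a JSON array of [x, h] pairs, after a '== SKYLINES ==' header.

== SKYLINES ==
[[36,20],[48,0]]
[[36,20],[48,14],[50,0]]
[[36,20],[48,14],[50,0]]
[[36,20],[48,14],[50,0]]
[[36,20],[48,14],[50,0]]
[[36,20],[48,14],[50,0]]
[[8,9],[9,0],[36,20],[48,14],[50,0]]
[[8,9],[9,0],[36,20],[48,14],[50,0]]
[[1,3],[3,0],[8,9],[9,0],[36,20],[48,14],[50,0]]
[[1,3],[3,0],[8,9],[9,0],[36,20],[48,14],[50,0]]
[[1,3],[3,0],[8,9],[9,0],[36,20],[48,14],[50,0]]
[[1,3],[3,0],[8,9],[9,0],[36,20],[48,14],[50,0]]
[[1,3],[3,0],[8,9],[9,0],[23,15],[36,20],[48,14],[50,0]]
[[1,3],[3,0],[8,13],[10,0],[23,15],[36,20],[48,14],[50,0]]
[[1,3],[3,0],[8,13],[10,0],[23,15],[36,20],[48,14],[50,0]]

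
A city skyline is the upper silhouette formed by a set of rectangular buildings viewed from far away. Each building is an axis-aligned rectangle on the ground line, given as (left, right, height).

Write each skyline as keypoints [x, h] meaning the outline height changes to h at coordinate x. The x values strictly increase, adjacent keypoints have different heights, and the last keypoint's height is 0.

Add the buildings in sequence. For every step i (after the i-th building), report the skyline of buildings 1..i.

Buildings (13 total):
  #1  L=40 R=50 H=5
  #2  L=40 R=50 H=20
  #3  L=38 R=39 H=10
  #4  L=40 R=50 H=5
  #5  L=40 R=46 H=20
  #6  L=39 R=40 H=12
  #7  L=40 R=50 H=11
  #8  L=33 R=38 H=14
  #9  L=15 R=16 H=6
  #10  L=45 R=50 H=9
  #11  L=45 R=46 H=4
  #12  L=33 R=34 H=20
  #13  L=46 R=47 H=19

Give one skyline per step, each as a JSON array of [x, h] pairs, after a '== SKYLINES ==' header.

== SKYLINES ==
[[40,5],[50,0]]
[[40,20],[50,0]]
[[38,10],[39,0],[40,20],[50,0]]
[[38,10],[39,0],[40,20],[50,0]]
[[38,10],[39,0],[40,20],[50,0]]
[[38,10],[39,12],[40,20],[50,0]]
[[38,10],[39,12],[40,20],[50,0]]
[[33,14],[38,10],[39,12],[40,20],[50,0]]
[[15,6],[16,0],[33,14],[38,10],[39,12],[40,20],[50,0]]
[[15,6],[16,0],[33,14],[38,10],[39,12],[40,20],[50,0]]
[[15,6],[16,0],[33,14],[38,10],[39,12],[40,20],[50,0]]
[[15,6],[16,0],[33,20],[34,14],[38,10],[39,12],[40,20],[50,0]]
[[15,6],[16,0],[33,20],[34,14],[38,10],[39,12],[40,20],[50,0]]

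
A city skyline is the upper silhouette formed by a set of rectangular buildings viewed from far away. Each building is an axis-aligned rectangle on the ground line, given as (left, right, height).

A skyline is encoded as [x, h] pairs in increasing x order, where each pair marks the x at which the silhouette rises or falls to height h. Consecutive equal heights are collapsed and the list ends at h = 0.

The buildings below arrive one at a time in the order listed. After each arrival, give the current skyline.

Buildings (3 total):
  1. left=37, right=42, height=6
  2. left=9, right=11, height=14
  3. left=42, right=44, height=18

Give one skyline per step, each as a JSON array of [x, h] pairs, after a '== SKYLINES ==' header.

== SKYLINES ==
[[37,6],[42,0]]
[[9,14],[11,0],[37,6],[42,0]]
[[9,14],[11,0],[37,6],[42,18],[44,0]]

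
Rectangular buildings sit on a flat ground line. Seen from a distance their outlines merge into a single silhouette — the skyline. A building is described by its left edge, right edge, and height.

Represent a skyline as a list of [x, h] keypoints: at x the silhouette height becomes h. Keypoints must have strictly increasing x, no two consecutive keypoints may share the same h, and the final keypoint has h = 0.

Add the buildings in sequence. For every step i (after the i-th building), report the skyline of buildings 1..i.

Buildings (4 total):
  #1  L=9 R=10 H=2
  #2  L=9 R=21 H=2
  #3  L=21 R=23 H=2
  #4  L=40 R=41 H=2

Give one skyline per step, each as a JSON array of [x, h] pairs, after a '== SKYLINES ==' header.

== SKYLINES ==
[[9,2],[10,0]]
[[9,2],[21,0]]
[[9,2],[23,0]]
[[9,2],[23,0],[40,2],[41,0]]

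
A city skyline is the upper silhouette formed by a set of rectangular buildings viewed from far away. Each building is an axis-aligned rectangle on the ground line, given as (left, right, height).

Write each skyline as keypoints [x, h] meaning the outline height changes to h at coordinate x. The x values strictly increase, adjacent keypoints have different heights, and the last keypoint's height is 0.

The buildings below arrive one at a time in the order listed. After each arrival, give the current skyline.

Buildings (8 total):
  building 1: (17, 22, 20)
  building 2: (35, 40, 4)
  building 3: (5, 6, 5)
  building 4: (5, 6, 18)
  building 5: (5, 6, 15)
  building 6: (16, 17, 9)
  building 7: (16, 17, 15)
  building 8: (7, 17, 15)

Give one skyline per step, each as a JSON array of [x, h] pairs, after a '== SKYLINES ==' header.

== SKYLINES ==
[[17,20],[22,0]]
[[17,20],[22,0],[35,4],[40,0]]
[[5,5],[6,0],[17,20],[22,0],[35,4],[40,0]]
[[5,18],[6,0],[17,20],[22,0],[35,4],[40,0]]
[[5,18],[6,0],[17,20],[22,0],[35,4],[40,0]]
[[5,18],[6,0],[16,9],[17,20],[22,0],[35,4],[40,0]]
[[5,18],[6,0],[16,15],[17,20],[22,0],[35,4],[40,0]]
[[5,18],[6,0],[7,15],[17,20],[22,0],[35,4],[40,0]]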